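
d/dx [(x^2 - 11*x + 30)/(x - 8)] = (x^2 - 16*x + 58)/(x^2 - 16*x + 64)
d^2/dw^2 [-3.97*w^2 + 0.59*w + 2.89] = -7.94000000000000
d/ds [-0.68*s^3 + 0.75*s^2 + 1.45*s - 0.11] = -2.04*s^2 + 1.5*s + 1.45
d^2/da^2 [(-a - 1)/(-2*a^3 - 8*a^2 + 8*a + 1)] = 4*(2*(a + 1)*(3*a^2 + 8*a - 4)^2 + (-3*a^2 - 8*a - (a + 1)*(3*a + 4) + 4)*(2*a^3 + 8*a^2 - 8*a - 1))/(2*a^3 + 8*a^2 - 8*a - 1)^3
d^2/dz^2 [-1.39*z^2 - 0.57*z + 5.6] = -2.78000000000000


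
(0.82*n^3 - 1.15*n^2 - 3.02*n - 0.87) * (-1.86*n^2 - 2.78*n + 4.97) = -1.5252*n^5 - 0.1406*n^4 + 12.8896*n^3 + 4.2983*n^2 - 12.5908*n - 4.3239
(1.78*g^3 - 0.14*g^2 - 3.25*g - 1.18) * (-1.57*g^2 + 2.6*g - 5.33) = -2.7946*g^5 + 4.8478*g^4 - 4.7489*g^3 - 5.8512*g^2 + 14.2545*g + 6.2894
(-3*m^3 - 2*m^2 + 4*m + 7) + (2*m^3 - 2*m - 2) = -m^3 - 2*m^2 + 2*m + 5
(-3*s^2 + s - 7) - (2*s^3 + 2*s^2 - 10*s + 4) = -2*s^3 - 5*s^2 + 11*s - 11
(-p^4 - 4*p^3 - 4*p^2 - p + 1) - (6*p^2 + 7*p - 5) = -p^4 - 4*p^3 - 10*p^2 - 8*p + 6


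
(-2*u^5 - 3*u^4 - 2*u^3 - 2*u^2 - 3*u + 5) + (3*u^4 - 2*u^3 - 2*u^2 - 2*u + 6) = -2*u^5 - 4*u^3 - 4*u^2 - 5*u + 11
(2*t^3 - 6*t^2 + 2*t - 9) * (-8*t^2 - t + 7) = -16*t^5 + 46*t^4 + 4*t^3 + 28*t^2 + 23*t - 63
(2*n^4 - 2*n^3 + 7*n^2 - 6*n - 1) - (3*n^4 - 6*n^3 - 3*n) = -n^4 + 4*n^3 + 7*n^2 - 3*n - 1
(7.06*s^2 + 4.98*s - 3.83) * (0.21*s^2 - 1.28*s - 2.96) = 1.4826*s^4 - 7.991*s^3 - 28.0763*s^2 - 9.8384*s + 11.3368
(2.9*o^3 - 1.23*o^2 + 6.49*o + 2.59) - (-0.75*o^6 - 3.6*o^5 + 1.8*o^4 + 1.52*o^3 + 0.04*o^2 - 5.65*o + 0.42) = 0.75*o^6 + 3.6*o^5 - 1.8*o^4 + 1.38*o^3 - 1.27*o^2 + 12.14*o + 2.17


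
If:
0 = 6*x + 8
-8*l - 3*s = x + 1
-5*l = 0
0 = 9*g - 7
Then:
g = 7/9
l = 0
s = 1/9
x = -4/3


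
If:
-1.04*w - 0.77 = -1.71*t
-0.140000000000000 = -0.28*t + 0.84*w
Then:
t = 0.44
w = -0.02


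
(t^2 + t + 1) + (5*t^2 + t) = 6*t^2 + 2*t + 1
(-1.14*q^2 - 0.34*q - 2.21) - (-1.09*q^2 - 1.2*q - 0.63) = -0.0499999999999998*q^2 + 0.86*q - 1.58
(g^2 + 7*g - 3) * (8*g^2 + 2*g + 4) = 8*g^4 + 58*g^3 - 6*g^2 + 22*g - 12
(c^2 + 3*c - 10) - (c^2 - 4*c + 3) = 7*c - 13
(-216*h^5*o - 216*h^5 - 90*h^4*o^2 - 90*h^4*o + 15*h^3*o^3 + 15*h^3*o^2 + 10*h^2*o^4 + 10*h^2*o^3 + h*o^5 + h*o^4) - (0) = -216*h^5*o - 216*h^5 - 90*h^4*o^2 - 90*h^4*o + 15*h^3*o^3 + 15*h^3*o^2 + 10*h^2*o^4 + 10*h^2*o^3 + h*o^5 + h*o^4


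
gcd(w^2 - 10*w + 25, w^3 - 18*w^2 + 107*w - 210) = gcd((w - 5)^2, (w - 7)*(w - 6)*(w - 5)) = w - 5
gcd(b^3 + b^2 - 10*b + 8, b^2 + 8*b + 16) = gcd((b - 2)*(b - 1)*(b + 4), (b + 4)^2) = b + 4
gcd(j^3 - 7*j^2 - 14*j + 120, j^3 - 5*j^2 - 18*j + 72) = j^2 - 2*j - 24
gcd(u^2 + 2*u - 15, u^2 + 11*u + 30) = u + 5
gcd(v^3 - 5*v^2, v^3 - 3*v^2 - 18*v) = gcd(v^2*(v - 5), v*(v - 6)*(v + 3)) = v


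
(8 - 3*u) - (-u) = 8 - 2*u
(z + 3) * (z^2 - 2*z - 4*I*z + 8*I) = z^3 + z^2 - 4*I*z^2 - 6*z - 4*I*z + 24*I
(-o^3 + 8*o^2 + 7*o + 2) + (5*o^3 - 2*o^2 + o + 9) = 4*o^3 + 6*o^2 + 8*o + 11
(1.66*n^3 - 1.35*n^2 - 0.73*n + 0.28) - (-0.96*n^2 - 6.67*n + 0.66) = 1.66*n^3 - 0.39*n^2 + 5.94*n - 0.38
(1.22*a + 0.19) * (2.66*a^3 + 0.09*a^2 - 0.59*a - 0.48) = 3.2452*a^4 + 0.6152*a^3 - 0.7027*a^2 - 0.6977*a - 0.0912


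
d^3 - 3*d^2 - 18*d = d*(d - 6)*(d + 3)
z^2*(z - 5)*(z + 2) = z^4 - 3*z^3 - 10*z^2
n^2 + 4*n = n*(n + 4)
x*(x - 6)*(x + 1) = x^3 - 5*x^2 - 6*x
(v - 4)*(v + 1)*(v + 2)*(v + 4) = v^4 + 3*v^3 - 14*v^2 - 48*v - 32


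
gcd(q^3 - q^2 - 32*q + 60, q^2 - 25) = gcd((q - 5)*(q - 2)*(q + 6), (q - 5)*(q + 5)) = q - 5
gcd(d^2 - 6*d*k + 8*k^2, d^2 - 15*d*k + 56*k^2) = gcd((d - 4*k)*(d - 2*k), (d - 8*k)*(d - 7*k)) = 1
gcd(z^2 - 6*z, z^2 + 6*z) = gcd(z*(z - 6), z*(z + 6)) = z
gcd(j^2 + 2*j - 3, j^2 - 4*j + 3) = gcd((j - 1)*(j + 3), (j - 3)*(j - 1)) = j - 1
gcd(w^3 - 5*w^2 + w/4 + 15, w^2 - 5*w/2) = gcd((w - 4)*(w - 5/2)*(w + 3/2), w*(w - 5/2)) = w - 5/2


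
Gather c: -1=-1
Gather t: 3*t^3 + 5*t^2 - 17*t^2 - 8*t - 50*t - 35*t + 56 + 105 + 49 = 3*t^3 - 12*t^2 - 93*t + 210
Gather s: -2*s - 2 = -2*s - 2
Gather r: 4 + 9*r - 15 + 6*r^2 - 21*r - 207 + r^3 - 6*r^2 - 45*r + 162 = r^3 - 57*r - 56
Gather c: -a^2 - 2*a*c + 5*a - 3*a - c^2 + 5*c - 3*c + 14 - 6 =-a^2 + 2*a - c^2 + c*(2 - 2*a) + 8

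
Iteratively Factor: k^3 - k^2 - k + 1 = (k - 1)*(k^2 - 1) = (k - 1)^2*(k + 1)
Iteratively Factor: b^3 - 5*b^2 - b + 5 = (b - 5)*(b^2 - 1) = (b - 5)*(b - 1)*(b + 1)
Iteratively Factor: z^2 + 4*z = (z + 4)*(z)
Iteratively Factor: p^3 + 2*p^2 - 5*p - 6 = (p + 3)*(p^2 - p - 2) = (p + 1)*(p + 3)*(p - 2)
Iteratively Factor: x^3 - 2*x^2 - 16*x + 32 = (x - 4)*(x^2 + 2*x - 8) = (x - 4)*(x + 4)*(x - 2)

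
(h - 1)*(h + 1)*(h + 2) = h^3 + 2*h^2 - h - 2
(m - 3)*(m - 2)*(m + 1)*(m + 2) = m^4 - 2*m^3 - 7*m^2 + 8*m + 12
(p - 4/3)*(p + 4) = p^2 + 8*p/3 - 16/3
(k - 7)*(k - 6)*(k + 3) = k^3 - 10*k^2 + 3*k + 126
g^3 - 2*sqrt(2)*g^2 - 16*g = g*(g - 4*sqrt(2))*(g + 2*sqrt(2))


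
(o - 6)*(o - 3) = o^2 - 9*o + 18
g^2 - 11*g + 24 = (g - 8)*(g - 3)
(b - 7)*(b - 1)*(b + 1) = b^3 - 7*b^2 - b + 7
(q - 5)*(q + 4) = q^2 - q - 20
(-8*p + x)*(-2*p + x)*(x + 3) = 16*p^2*x + 48*p^2 - 10*p*x^2 - 30*p*x + x^3 + 3*x^2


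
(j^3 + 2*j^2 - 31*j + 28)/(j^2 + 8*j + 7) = (j^2 - 5*j + 4)/(j + 1)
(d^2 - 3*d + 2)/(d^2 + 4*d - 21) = (d^2 - 3*d + 2)/(d^2 + 4*d - 21)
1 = 1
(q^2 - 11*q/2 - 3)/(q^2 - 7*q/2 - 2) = (q - 6)/(q - 4)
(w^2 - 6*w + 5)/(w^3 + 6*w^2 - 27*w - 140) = (w - 1)/(w^2 + 11*w + 28)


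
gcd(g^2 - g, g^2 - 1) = g - 1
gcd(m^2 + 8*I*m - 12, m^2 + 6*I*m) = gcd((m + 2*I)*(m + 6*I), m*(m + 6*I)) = m + 6*I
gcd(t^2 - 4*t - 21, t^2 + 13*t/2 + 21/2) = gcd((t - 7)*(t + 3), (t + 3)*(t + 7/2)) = t + 3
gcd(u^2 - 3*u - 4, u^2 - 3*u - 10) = 1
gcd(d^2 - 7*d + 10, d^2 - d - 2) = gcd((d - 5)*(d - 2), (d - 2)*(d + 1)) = d - 2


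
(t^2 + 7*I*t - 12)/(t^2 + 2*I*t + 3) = (t + 4*I)/(t - I)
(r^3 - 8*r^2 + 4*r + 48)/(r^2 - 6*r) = r - 2 - 8/r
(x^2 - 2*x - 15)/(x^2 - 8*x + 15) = (x + 3)/(x - 3)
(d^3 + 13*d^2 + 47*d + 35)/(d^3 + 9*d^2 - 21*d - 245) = (d^2 + 6*d + 5)/(d^2 + 2*d - 35)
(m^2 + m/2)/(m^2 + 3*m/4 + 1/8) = 4*m/(4*m + 1)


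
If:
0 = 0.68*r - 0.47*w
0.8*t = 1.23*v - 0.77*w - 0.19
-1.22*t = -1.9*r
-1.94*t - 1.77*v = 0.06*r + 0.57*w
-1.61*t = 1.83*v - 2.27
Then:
No Solution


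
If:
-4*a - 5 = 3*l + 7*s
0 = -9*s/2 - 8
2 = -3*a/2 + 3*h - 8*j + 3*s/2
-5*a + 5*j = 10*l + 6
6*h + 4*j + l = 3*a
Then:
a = 3647/936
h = 73601/28080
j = -1549/4680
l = -635/234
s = -16/9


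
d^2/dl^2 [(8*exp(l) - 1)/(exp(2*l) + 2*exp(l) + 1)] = (8*exp(2*l) - 36*exp(l) + 10)*exp(l)/(exp(4*l) + 4*exp(3*l) + 6*exp(2*l) + 4*exp(l) + 1)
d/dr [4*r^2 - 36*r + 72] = 8*r - 36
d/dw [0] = 0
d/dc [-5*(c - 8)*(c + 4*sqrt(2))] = -10*c - 20*sqrt(2) + 40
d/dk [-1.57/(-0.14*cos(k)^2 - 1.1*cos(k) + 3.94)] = (0.4396*cos(k) + 1.727)*sin(k)/(0.14*cos(k)^2 + 1.1*cos(k) - 3.94)^2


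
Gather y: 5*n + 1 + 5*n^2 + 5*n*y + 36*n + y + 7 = 5*n^2 + 41*n + y*(5*n + 1) + 8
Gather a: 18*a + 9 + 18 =18*a + 27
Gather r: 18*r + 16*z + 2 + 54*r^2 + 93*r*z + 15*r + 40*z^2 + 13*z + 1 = 54*r^2 + r*(93*z + 33) + 40*z^2 + 29*z + 3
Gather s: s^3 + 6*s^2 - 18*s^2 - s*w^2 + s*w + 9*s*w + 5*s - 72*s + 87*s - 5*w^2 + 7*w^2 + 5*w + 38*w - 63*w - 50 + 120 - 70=s^3 - 12*s^2 + s*(-w^2 + 10*w + 20) + 2*w^2 - 20*w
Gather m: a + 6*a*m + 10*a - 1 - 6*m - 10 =11*a + m*(6*a - 6) - 11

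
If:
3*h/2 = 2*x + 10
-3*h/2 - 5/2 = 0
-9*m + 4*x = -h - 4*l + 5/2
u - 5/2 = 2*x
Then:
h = -5/3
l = 9*m/4 + 175/24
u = -10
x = -25/4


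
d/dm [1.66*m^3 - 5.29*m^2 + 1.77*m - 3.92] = 4.98*m^2 - 10.58*m + 1.77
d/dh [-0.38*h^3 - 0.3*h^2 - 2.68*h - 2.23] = -1.14*h^2 - 0.6*h - 2.68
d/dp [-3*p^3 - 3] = -9*p^2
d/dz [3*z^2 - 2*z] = 6*z - 2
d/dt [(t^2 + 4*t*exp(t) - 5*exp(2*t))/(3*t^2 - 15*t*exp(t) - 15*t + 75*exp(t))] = ((t^2 + 4*t*exp(t) - 5*exp(2*t))*(5*t*exp(t) - 2*t - 20*exp(t) + 5) + 2*(t^2 - 5*t*exp(t) - 5*t + 25*exp(t))*(2*t*exp(t) + t - 5*exp(2*t) + 2*exp(t)))/(3*(t^2 - 5*t*exp(t) - 5*t + 25*exp(t))^2)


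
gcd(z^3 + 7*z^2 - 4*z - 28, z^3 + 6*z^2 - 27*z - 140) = z + 7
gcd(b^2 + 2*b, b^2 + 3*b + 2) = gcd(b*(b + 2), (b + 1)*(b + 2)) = b + 2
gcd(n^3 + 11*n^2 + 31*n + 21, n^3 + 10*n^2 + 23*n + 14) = n^2 + 8*n + 7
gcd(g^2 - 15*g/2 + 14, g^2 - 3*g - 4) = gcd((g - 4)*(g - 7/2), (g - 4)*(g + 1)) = g - 4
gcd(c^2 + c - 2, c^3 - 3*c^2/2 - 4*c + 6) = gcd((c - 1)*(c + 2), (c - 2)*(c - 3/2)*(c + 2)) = c + 2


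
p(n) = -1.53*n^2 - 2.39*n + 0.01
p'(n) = -3.06*n - 2.39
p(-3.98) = -14.71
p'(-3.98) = 9.79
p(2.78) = -18.46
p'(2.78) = -10.90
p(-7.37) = -65.48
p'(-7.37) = 20.16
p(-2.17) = -2.01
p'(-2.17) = 4.25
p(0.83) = -3.03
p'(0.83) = -4.93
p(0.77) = -2.74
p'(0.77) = -4.75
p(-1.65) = -0.21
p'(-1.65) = 2.66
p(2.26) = -13.21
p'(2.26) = -9.31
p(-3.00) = -6.59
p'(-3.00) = 6.79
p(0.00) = 0.01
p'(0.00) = -2.39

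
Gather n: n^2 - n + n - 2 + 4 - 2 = n^2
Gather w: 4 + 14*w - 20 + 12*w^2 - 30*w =12*w^2 - 16*w - 16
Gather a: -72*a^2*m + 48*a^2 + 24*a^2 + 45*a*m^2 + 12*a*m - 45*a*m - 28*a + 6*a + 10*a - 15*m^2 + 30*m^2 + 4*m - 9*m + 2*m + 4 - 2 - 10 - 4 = a^2*(72 - 72*m) + a*(45*m^2 - 33*m - 12) + 15*m^2 - 3*m - 12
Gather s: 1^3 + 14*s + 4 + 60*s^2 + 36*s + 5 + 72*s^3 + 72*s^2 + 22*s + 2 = 72*s^3 + 132*s^2 + 72*s + 12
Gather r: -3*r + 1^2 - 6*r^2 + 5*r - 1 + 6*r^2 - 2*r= 0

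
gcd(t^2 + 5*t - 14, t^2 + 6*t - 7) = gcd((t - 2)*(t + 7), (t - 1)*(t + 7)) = t + 7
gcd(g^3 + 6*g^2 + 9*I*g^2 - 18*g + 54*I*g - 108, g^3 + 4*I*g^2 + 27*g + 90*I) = g^2 + 9*I*g - 18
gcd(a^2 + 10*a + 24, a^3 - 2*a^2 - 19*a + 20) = a + 4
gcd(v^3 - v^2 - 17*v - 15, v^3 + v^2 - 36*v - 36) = v + 1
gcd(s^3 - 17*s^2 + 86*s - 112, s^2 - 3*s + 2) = s - 2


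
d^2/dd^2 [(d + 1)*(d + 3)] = 2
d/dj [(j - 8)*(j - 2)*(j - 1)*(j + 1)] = 4*j^3 - 30*j^2 + 30*j + 10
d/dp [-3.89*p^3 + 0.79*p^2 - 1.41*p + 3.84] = -11.67*p^2 + 1.58*p - 1.41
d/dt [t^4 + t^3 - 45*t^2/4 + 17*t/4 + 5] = 4*t^3 + 3*t^2 - 45*t/2 + 17/4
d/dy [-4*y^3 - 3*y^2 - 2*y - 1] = -12*y^2 - 6*y - 2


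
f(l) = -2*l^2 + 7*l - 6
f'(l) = 7 - 4*l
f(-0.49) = -9.91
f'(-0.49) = 8.96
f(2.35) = -0.60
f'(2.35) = -2.40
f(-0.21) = -7.56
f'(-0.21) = 7.84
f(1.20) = -0.48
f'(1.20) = 2.20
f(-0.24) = -7.80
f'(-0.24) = 7.96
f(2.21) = -0.30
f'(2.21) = -1.84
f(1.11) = -0.69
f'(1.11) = 2.56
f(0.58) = -2.61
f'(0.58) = 4.68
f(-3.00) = -45.00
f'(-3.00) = 19.00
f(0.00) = -6.00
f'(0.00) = 7.00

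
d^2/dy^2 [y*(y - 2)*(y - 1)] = 6*y - 6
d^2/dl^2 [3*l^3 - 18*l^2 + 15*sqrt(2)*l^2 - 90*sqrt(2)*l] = 18*l - 36 + 30*sqrt(2)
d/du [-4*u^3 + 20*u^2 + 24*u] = -12*u^2 + 40*u + 24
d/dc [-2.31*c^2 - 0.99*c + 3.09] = -4.62*c - 0.99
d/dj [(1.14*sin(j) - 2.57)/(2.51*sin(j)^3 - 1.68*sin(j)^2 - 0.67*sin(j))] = (-0.678571428571429*sin(j) + 2.52173449060899 - 1.02390438247012/sin(j) - 0.204171409599696/sin(j)^2)*cos(j)/(0.74702380952381*sin(j)^4 - 1.0*sin(j)^3 - 0.0641481692278506*sin(j)^2 + 0.266932270916335*sin(j) + 0.0532275659267691)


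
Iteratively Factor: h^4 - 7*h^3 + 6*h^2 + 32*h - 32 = (h - 1)*(h^3 - 6*h^2 + 32) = (h - 4)*(h - 1)*(h^2 - 2*h - 8) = (h - 4)*(h - 1)*(h + 2)*(h - 4)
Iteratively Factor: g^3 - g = (g + 1)*(g^2 - g) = (g - 1)*(g + 1)*(g)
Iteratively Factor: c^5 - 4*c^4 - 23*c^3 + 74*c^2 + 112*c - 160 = (c - 5)*(c^4 + c^3 - 18*c^2 - 16*c + 32) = (c - 5)*(c + 4)*(c^3 - 3*c^2 - 6*c + 8) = (c - 5)*(c - 4)*(c + 4)*(c^2 + c - 2) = (c - 5)*(c - 4)*(c + 2)*(c + 4)*(c - 1)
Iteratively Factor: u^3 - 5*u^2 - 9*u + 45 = (u - 5)*(u^2 - 9) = (u - 5)*(u + 3)*(u - 3)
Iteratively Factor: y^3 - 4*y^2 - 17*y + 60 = (y - 3)*(y^2 - y - 20) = (y - 5)*(y - 3)*(y + 4)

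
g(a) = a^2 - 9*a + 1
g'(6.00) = 3.00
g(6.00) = -17.00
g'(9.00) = 9.00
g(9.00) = 1.00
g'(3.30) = -2.40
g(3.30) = -17.81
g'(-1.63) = -12.26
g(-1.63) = 18.33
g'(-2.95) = -14.90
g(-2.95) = 36.25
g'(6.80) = 4.60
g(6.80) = -13.96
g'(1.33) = -6.34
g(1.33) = -9.20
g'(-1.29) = -11.58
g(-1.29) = 14.27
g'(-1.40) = -11.80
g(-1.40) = 15.56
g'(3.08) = -2.84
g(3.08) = -17.23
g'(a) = 2*a - 9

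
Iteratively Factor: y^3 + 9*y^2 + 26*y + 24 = (y + 3)*(y^2 + 6*y + 8) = (y + 2)*(y + 3)*(y + 4)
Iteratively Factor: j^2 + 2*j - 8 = (j - 2)*(j + 4)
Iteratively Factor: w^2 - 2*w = (w)*(w - 2)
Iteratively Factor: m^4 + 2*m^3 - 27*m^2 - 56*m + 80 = (m + 4)*(m^3 - 2*m^2 - 19*m + 20) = (m - 1)*(m + 4)*(m^2 - m - 20) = (m - 1)*(m + 4)^2*(m - 5)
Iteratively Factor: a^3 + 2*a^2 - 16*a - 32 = (a - 4)*(a^2 + 6*a + 8) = (a - 4)*(a + 2)*(a + 4)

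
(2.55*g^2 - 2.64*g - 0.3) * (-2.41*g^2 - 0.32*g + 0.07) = -6.1455*g^4 + 5.5464*g^3 + 1.7463*g^2 - 0.0888*g - 0.021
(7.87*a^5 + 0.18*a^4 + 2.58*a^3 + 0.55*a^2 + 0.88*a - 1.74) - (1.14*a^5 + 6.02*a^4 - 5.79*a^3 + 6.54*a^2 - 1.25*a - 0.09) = 6.73*a^5 - 5.84*a^4 + 8.37*a^3 - 5.99*a^2 + 2.13*a - 1.65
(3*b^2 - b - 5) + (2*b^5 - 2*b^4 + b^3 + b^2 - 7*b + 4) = 2*b^5 - 2*b^4 + b^3 + 4*b^2 - 8*b - 1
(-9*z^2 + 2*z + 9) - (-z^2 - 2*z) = -8*z^2 + 4*z + 9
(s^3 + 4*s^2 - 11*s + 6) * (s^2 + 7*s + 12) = s^5 + 11*s^4 + 29*s^3 - 23*s^2 - 90*s + 72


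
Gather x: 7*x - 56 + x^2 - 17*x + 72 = x^2 - 10*x + 16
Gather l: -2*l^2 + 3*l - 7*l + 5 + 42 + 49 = -2*l^2 - 4*l + 96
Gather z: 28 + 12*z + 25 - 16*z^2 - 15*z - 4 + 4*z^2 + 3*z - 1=48 - 12*z^2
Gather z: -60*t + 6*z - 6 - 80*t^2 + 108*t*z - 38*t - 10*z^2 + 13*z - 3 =-80*t^2 - 98*t - 10*z^2 + z*(108*t + 19) - 9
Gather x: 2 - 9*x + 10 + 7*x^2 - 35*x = 7*x^2 - 44*x + 12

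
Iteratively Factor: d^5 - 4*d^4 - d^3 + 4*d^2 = (d - 4)*(d^4 - d^2) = (d - 4)*(d + 1)*(d^3 - d^2) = d*(d - 4)*(d + 1)*(d^2 - d) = d*(d - 4)*(d - 1)*(d + 1)*(d)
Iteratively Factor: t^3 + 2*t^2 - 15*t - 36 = (t - 4)*(t^2 + 6*t + 9) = (t - 4)*(t + 3)*(t + 3)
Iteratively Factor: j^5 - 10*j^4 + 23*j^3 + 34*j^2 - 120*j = (j - 3)*(j^4 - 7*j^3 + 2*j^2 + 40*j) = (j - 5)*(j - 3)*(j^3 - 2*j^2 - 8*j) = (j - 5)*(j - 3)*(j + 2)*(j^2 - 4*j) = (j - 5)*(j - 4)*(j - 3)*(j + 2)*(j)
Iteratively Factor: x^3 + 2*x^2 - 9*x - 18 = (x + 3)*(x^2 - x - 6) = (x + 2)*(x + 3)*(x - 3)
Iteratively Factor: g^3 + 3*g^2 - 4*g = (g + 4)*(g^2 - g) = (g - 1)*(g + 4)*(g)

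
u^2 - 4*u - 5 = (u - 5)*(u + 1)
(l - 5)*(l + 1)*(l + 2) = l^3 - 2*l^2 - 13*l - 10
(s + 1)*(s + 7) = s^2 + 8*s + 7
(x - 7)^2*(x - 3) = x^3 - 17*x^2 + 91*x - 147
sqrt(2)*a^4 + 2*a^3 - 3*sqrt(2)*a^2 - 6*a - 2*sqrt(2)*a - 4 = (a - 2)*(a + 1)*(a + sqrt(2))*(sqrt(2)*a + sqrt(2))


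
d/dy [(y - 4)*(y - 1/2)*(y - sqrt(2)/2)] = 3*y^2 - 9*y - sqrt(2)*y + 2 + 9*sqrt(2)/4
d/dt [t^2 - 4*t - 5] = 2*t - 4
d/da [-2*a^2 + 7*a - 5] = 7 - 4*a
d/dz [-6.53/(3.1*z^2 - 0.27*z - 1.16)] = (40.486*z - 1.7631)/(-3.1*z^2 + 0.27*z + 1.16)^2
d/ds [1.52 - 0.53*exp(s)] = -0.53*exp(s)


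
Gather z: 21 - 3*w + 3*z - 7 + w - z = -2*w + 2*z + 14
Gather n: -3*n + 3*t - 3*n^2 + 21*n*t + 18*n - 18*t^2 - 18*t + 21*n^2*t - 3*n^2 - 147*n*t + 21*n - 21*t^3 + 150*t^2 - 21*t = n^2*(21*t - 6) + n*(36 - 126*t) - 21*t^3 + 132*t^2 - 36*t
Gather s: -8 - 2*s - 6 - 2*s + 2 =-4*s - 12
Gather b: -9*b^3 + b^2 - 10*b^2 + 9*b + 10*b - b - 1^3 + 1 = -9*b^3 - 9*b^2 + 18*b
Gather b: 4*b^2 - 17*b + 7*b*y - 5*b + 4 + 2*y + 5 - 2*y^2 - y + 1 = 4*b^2 + b*(7*y - 22) - 2*y^2 + y + 10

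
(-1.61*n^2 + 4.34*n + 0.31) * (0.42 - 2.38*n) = 3.8318*n^3 - 11.0054*n^2 + 1.085*n + 0.1302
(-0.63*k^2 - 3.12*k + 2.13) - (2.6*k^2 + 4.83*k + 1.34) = -3.23*k^2 - 7.95*k + 0.79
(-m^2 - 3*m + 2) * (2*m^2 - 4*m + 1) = -2*m^4 - 2*m^3 + 15*m^2 - 11*m + 2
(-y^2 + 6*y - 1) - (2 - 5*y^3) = 5*y^3 - y^2 + 6*y - 3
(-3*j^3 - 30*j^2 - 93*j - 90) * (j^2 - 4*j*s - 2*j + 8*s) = -3*j^5 + 12*j^4*s - 24*j^4 + 96*j^3*s - 33*j^3 + 132*j^2*s + 96*j^2 - 384*j*s + 180*j - 720*s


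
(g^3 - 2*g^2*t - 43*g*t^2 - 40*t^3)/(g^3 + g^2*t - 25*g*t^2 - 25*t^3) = (-g + 8*t)/(-g + 5*t)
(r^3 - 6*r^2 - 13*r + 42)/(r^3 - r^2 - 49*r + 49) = (r^2 + r - 6)/(r^2 + 6*r - 7)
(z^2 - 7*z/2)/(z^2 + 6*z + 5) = z*(2*z - 7)/(2*(z^2 + 6*z + 5))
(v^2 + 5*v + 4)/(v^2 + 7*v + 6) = (v + 4)/(v + 6)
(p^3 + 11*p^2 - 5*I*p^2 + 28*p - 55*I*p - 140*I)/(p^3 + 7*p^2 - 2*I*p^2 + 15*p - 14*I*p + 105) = (p + 4)/(p + 3*I)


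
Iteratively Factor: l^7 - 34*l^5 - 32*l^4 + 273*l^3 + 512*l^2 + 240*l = (l + 1)*(l^6 - l^5 - 33*l^4 + l^3 + 272*l^2 + 240*l) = (l + 1)*(l + 4)*(l^5 - 5*l^4 - 13*l^3 + 53*l^2 + 60*l) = (l + 1)*(l + 3)*(l + 4)*(l^4 - 8*l^3 + 11*l^2 + 20*l) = (l - 5)*(l + 1)*(l + 3)*(l + 4)*(l^3 - 3*l^2 - 4*l) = (l - 5)*(l - 4)*(l + 1)*(l + 3)*(l + 4)*(l^2 + l) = l*(l - 5)*(l - 4)*(l + 1)*(l + 3)*(l + 4)*(l + 1)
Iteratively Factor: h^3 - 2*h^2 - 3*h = (h - 3)*(h^2 + h) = h*(h - 3)*(h + 1)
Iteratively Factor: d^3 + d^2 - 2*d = (d + 2)*(d^2 - d) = (d - 1)*(d + 2)*(d)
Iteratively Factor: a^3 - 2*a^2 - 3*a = (a)*(a^2 - 2*a - 3) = a*(a + 1)*(a - 3)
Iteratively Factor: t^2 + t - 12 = (t - 3)*(t + 4)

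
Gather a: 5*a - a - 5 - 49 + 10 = 4*a - 44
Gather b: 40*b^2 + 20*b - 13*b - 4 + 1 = 40*b^2 + 7*b - 3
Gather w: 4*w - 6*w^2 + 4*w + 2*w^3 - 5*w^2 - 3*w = 2*w^3 - 11*w^2 + 5*w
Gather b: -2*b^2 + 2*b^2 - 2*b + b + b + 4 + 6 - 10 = 0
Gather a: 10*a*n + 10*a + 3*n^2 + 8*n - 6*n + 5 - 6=a*(10*n + 10) + 3*n^2 + 2*n - 1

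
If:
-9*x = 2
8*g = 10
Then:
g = 5/4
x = -2/9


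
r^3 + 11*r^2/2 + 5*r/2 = r*(r + 1/2)*(r + 5)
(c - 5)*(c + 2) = c^2 - 3*c - 10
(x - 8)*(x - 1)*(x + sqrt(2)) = x^3 - 9*x^2 + sqrt(2)*x^2 - 9*sqrt(2)*x + 8*x + 8*sqrt(2)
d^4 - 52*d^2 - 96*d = d*(d - 8)*(d + 2)*(d + 6)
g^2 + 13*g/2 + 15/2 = (g + 3/2)*(g + 5)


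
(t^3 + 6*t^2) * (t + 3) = t^4 + 9*t^3 + 18*t^2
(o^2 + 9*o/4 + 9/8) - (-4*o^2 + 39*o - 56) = 5*o^2 - 147*o/4 + 457/8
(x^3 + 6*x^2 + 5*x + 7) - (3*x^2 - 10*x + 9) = x^3 + 3*x^2 + 15*x - 2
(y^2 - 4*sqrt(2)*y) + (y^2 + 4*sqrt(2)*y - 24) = 2*y^2 - 24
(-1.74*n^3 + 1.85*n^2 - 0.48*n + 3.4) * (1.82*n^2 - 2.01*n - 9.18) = -3.1668*n^5 + 6.8644*n^4 + 11.3811*n^3 - 9.8302*n^2 - 2.4276*n - 31.212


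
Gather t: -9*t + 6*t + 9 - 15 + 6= -3*t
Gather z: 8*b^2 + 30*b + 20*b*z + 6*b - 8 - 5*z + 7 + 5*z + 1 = 8*b^2 + 20*b*z + 36*b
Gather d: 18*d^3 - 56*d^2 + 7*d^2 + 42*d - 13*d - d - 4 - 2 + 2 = 18*d^3 - 49*d^2 + 28*d - 4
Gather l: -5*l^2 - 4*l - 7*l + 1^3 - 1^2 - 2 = -5*l^2 - 11*l - 2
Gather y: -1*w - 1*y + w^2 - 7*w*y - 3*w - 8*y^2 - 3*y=w^2 - 4*w - 8*y^2 + y*(-7*w - 4)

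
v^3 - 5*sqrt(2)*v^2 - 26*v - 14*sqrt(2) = (v - 7*sqrt(2))*(v + sqrt(2))^2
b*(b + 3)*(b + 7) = b^3 + 10*b^2 + 21*b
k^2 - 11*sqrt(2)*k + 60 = (k - 6*sqrt(2))*(k - 5*sqrt(2))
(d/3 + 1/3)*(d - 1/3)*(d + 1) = d^3/3 + 5*d^2/9 + d/9 - 1/9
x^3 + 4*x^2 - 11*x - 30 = (x - 3)*(x + 2)*(x + 5)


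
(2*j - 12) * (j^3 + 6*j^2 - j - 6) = 2*j^4 - 74*j^2 + 72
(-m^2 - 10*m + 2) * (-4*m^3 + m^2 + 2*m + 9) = 4*m^5 + 39*m^4 - 20*m^3 - 27*m^2 - 86*m + 18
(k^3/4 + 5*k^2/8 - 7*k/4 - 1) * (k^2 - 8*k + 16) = k^5/4 - 11*k^4/8 - 11*k^3/4 + 23*k^2 - 20*k - 16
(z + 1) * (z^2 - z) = z^3 - z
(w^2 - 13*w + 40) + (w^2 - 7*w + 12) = 2*w^2 - 20*w + 52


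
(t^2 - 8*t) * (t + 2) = t^3 - 6*t^2 - 16*t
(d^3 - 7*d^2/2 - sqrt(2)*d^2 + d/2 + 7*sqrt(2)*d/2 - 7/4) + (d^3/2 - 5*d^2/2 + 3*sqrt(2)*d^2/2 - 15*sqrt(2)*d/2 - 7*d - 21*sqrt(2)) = 3*d^3/2 - 6*d^2 + sqrt(2)*d^2/2 - 13*d/2 - 4*sqrt(2)*d - 21*sqrt(2) - 7/4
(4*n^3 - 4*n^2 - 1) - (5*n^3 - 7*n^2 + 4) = -n^3 + 3*n^2 - 5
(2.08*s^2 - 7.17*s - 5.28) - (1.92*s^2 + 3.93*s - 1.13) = 0.16*s^2 - 11.1*s - 4.15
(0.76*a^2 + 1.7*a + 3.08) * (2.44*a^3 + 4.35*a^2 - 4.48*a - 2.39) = 1.8544*a^5 + 7.454*a^4 + 11.5054*a^3 + 3.9656*a^2 - 17.8614*a - 7.3612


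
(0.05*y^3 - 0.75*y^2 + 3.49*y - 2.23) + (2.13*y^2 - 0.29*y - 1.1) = 0.05*y^3 + 1.38*y^2 + 3.2*y - 3.33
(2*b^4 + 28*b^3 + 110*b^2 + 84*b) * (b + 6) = 2*b^5 + 40*b^4 + 278*b^3 + 744*b^2 + 504*b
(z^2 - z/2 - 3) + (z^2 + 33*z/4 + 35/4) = 2*z^2 + 31*z/4 + 23/4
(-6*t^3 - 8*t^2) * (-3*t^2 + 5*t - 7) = 18*t^5 - 6*t^4 + 2*t^3 + 56*t^2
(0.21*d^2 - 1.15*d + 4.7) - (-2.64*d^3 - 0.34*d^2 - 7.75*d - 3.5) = 2.64*d^3 + 0.55*d^2 + 6.6*d + 8.2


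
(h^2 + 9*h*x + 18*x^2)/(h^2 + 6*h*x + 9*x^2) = (h + 6*x)/(h + 3*x)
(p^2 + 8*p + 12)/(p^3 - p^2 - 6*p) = (p + 6)/(p*(p - 3))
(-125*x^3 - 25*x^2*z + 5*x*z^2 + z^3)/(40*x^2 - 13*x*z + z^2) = (-25*x^2 - 10*x*z - z^2)/(8*x - z)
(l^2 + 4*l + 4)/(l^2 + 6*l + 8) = (l + 2)/(l + 4)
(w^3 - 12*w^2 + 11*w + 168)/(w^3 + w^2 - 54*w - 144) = (w - 7)/(w + 6)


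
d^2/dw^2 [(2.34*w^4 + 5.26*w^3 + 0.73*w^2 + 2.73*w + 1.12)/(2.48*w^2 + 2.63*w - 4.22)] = (28.783872*w^6 + 91.574496*w^5 - 49.823748*w^4 - 208.609204*w^3 + 236.958072*w^2 + 777.29016*w + 125.53542)/(15.252992*w^6 + 48.526656*w^5 - 26.402328*w^4 - 146.955721*w^3 + 44.926542*w^2 + 140.508276*w - 75.151448)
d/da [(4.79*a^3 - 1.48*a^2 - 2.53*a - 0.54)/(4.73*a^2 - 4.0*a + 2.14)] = (22.6567*a^4 - 38.32*a^3 + 48.6387*a^2 - 1.226*a - 7.5742)/(22.3729*a^4 - 37.84*a^3 + 36.2444*a^2 - 17.12*a + 4.5796)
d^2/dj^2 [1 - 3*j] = 0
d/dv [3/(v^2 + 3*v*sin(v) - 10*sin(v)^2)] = 3*(-3*v*cos(v) - 2*v - 3*sin(v) + 10*sin(2*v))/((v - 2*sin(v))^2*(v + 5*sin(v))^2)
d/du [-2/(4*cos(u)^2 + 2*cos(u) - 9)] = -4*(4*cos(u) + 1)*sin(u)/(4*cos(u)^2 + 2*cos(u) - 9)^2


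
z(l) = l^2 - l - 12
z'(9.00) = 17.00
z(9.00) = 60.00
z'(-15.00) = -31.00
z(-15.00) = 228.00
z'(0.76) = 0.52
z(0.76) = -12.18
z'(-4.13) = -9.26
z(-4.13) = 9.19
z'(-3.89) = -8.78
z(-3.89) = 7.02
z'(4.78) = 8.56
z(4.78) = 6.07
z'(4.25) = 7.50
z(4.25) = 1.81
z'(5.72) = 10.44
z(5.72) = 15.00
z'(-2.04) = -5.08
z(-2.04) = -5.80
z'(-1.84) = -4.68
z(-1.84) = -6.77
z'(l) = 2*l - 1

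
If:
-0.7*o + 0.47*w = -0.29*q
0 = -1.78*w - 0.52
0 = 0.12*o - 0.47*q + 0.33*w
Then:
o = -0.31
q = -0.29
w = -0.29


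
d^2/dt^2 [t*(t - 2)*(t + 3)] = 6*t + 2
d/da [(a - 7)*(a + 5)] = 2*a - 2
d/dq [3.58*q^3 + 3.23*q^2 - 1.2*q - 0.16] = 10.74*q^2 + 6.46*q - 1.2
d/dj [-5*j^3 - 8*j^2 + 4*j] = -15*j^2 - 16*j + 4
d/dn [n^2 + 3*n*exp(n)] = 3*n*exp(n) + 2*n + 3*exp(n)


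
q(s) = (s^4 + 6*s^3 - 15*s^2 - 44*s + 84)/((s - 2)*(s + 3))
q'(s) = (4*s^3 + 18*s^2 - 30*s - 44)/((s - 2)*(s + 3)) - (s^4 + 6*s^3 - 15*s^2 - 44*s + 84)/((s - 2)*(s + 3)^2) - (s^4 + 6*s^3 - 15*s^2 - 44*s + 84)/((s - 2)^2*(s + 3))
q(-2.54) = -20.25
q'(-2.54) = -0.08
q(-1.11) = -18.32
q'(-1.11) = 2.78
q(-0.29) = -15.37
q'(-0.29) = 4.42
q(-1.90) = -19.89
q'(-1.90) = 1.20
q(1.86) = -1.24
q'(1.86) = 8.72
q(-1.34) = -18.90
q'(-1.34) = 2.32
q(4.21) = 24.77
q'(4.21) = 13.42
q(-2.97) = -20.03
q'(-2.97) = -0.94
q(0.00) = -14.00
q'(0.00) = 5.00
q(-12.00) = 70.00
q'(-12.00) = -19.00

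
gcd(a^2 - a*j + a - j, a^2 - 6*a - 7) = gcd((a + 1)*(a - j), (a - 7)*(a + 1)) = a + 1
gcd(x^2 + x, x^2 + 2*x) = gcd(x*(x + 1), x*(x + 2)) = x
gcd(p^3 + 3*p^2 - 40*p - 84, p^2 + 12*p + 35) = p + 7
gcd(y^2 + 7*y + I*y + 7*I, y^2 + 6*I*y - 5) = y + I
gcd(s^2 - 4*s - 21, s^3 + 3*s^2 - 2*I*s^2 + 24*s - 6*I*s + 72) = s + 3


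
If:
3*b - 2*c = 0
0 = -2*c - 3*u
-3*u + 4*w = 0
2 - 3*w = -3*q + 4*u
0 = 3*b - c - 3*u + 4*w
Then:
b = 0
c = 0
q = -2/3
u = 0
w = 0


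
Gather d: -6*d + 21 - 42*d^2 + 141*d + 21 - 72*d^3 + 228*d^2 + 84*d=-72*d^3 + 186*d^2 + 219*d + 42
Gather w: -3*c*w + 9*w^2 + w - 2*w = 9*w^2 + w*(-3*c - 1)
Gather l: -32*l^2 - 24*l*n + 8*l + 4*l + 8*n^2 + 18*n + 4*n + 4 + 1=-32*l^2 + l*(12 - 24*n) + 8*n^2 + 22*n + 5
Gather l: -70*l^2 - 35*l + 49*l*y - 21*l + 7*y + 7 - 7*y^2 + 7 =-70*l^2 + l*(49*y - 56) - 7*y^2 + 7*y + 14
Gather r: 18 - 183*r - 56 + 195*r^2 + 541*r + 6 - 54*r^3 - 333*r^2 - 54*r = -54*r^3 - 138*r^2 + 304*r - 32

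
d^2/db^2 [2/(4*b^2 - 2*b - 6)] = 2*(4*b^2 - 2*b - (4*b - 1)^2 - 6)/(-2*b^2 + b + 3)^3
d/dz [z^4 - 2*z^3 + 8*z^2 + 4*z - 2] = 4*z^3 - 6*z^2 + 16*z + 4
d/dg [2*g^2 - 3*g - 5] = 4*g - 3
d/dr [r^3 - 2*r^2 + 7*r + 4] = 3*r^2 - 4*r + 7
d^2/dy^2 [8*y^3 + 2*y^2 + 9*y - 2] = 48*y + 4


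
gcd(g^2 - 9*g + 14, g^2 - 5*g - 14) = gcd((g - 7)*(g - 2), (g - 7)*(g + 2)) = g - 7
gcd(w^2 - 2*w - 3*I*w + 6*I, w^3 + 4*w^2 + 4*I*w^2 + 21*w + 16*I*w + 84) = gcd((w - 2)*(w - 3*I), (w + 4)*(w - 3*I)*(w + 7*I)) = w - 3*I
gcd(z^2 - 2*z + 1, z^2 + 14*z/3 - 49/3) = 1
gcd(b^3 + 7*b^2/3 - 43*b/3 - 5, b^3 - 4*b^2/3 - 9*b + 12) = b - 3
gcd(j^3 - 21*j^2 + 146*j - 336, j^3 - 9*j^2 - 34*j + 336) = j^2 - 15*j + 56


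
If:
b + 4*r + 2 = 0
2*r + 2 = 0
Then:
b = 2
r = -1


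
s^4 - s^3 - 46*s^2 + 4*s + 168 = (s - 7)*(s - 2)*(s + 2)*(s + 6)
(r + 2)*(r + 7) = r^2 + 9*r + 14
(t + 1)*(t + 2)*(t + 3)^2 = t^4 + 9*t^3 + 29*t^2 + 39*t + 18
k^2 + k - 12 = (k - 3)*(k + 4)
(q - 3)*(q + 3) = q^2 - 9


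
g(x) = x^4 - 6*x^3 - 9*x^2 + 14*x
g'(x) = 4*x^3 - 18*x^2 - 18*x + 14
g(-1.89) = -5.34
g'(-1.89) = -43.28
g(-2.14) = 8.60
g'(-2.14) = -69.11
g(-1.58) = -14.69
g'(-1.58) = -18.27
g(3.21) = -140.08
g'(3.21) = -96.95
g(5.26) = -283.06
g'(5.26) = 3.43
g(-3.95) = 417.49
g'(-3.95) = -442.26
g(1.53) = -15.66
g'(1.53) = -41.35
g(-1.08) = -16.70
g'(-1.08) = 7.41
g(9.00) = 1584.00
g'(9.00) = 1310.00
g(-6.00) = 2184.00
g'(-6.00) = -1390.00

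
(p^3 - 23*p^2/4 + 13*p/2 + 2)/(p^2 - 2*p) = p - 15/4 - 1/p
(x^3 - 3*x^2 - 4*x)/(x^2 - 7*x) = (x^2 - 3*x - 4)/(x - 7)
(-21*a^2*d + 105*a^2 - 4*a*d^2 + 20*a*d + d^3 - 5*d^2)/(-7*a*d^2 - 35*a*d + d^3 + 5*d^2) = (3*a*d - 15*a + d^2 - 5*d)/(d*(d + 5))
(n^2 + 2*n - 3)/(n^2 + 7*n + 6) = (n^2 + 2*n - 3)/(n^2 + 7*n + 6)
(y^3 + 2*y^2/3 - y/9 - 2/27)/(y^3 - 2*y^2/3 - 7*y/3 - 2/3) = (y^2 + y/3 - 2/9)/(y^2 - y - 2)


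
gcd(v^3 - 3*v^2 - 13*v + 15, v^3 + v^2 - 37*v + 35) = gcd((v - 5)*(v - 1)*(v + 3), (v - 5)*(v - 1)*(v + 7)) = v^2 - 6*v + 5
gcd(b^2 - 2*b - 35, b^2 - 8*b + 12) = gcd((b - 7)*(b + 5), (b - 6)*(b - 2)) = 1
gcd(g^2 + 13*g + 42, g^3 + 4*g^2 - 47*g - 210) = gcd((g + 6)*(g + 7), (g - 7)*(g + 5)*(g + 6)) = g + 6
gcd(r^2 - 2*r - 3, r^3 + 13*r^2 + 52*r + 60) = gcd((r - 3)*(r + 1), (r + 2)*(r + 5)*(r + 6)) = 1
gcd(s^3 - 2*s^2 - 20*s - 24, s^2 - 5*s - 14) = s + 2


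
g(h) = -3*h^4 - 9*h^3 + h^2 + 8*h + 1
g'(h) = -12*h^3 - 27*h^2 + 2*h + 8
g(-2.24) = 13.72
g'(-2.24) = 2.92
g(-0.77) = -1.51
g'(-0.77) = -4.07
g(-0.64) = -1.85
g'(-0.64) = -1.19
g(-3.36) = -55.56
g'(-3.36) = 151.66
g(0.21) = 2.63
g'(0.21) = 7.12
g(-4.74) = -570.36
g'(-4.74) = 669.85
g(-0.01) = 0.92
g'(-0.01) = 7.98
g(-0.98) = -0.18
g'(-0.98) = -8.60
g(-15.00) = -121394.00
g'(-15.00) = 34403.00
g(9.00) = -26090.00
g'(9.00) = -10909.00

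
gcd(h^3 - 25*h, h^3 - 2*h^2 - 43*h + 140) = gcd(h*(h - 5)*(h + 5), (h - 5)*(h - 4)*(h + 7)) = h - 5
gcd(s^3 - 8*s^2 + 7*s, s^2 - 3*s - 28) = s - 7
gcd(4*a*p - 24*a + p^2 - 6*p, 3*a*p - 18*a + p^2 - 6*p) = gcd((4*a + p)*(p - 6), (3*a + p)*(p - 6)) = p - 6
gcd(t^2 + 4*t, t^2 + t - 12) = t + 4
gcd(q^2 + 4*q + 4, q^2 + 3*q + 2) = q + 2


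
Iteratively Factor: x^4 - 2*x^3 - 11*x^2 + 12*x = (x - 1)*(x^3 - x^2 - 12*x) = (x - 1)*(x + 3)*(x^2 - 4*x) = (x - 4)*(x - 1)*(x + 3)*(x)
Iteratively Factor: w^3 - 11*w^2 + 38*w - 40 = (w - 4)*(w^2 - 7*w + 10) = (w - 5)*(w - 4)*(w - 2)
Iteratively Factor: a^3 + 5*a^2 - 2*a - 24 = (a - 2)*(a^2 + 7*a + 12) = (a - 2)*(a + 4)*(a + 3)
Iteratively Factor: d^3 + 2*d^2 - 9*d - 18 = (d + 3)*(d^2 - d - 6) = (d + 2)*(d + 3)*(d - 3)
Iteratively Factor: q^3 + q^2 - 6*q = (q + 3)*(q^2 - 2*q) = q*(q + 3)*(q - 2)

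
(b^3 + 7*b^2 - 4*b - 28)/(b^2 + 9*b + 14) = b - 2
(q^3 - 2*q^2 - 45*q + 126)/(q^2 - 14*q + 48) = (q^2 + 4*q - 21)/(q - 8)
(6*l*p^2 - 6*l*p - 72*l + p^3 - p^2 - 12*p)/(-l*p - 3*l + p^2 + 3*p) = (6*l*p - 24*l + p^2 - 4*p)/(-l + p)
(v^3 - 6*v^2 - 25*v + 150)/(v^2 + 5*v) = v - 11 + 30/v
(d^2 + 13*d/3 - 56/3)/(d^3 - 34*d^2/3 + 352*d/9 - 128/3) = 3*(d + 7)/(3*d^2 - 26*d + 48)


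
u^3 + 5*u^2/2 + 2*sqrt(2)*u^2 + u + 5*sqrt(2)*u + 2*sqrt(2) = (u + 1/2)*(u + 2)*(u + 2*sqrt(2))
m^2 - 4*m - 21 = (m - 7)*(m + 3)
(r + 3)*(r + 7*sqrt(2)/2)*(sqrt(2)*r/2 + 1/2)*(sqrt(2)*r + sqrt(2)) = r^4 + 4*r^3 + 4*sqrt(2)*r^3 + 13*r^2/2 + 16*sqrt(2)*r^2 + 14*r + 12*sqrt(2)*r + 21/2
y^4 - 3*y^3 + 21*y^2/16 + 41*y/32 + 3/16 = (y - 2)*(y - 3/2)*(y + 1/4)^2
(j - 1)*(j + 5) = j^2 + 4*j - 5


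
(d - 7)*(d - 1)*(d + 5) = d^3 - 3*d^2 - 33*d + 35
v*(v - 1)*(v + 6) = v^3 + 5*v^2 - 6*v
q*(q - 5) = q^2 - 5*q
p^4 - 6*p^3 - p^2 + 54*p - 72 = (p - 4)*(p - 3)*(p - 2)*(p + 3)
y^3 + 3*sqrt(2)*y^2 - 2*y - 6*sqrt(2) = (y - sqrt(2))*(y + sqrt(2))*(y + 3*sqrt(2))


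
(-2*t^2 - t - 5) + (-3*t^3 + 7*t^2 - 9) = -3*t^3 + 5*t^2 - t - 14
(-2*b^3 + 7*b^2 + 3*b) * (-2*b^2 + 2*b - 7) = 4*b^5 - 18*b^4 + 22*b^3 - 43*b^2 - 21*b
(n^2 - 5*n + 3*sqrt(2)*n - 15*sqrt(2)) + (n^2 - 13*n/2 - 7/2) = 2*n^2 - 23*n/2 + 3*sqrt(2)*n - 15*sqrt(2) - 7/2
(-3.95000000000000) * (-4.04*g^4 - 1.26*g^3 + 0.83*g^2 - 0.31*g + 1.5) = 15.958*g^4 + 4.977*g^3 - 3.2785*g^2 + 1.2245*g - 5.925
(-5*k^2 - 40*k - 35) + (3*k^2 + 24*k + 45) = -2*k^2 - 16*k + 10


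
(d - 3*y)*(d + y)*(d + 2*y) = d^3 - 7*d*y^2 - 6*y^3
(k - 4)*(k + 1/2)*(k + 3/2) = k^3 - 2*k^2 - 29*k/4 - 3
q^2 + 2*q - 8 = (q - 2)*(q + 4)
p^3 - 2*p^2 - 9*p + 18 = (p - 3)*(p - 2)*(p + 3)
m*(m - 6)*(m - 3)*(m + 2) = m^4 - 7*m^3 + 36*m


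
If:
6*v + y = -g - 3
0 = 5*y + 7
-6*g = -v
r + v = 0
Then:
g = -8/185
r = 48/185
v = -48/185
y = -7/5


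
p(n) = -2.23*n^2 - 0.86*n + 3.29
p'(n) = -4.46*n - 0.86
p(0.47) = 2.39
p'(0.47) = -2.96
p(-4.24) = -33.15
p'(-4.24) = 18.05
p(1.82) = -5.66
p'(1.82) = -8.98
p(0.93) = 0.56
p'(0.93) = -5.01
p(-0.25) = 3.37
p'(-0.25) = 0.26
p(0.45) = 2.45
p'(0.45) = -2.87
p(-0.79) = 2.58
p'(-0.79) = 2.66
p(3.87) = -33.44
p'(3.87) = -18.12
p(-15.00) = -485.56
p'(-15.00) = 66.04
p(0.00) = 3.29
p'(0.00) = -0.86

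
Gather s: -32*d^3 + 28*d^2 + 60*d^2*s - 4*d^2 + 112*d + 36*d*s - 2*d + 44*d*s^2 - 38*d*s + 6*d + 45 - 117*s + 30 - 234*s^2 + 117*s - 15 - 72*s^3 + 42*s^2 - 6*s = -32*d^3 + 24*d^2 + 116*d - 72*s^3 + s^2*(44*d - 192) + s*(60*d^2 - 2*d - 6) + 60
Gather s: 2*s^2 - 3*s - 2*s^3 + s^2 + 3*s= -2*s^3 + 3*s^2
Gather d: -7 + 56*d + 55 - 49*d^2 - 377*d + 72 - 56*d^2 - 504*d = -105*d^2 - 825*d + 120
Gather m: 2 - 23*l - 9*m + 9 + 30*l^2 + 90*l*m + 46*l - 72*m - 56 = 30*l^2 + 23*l + m*(90*l - 81) - 45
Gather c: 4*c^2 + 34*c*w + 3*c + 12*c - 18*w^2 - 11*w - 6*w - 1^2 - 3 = 4*c^2 + c*(34*w + 15) - 18*w^2 - 17*w - 4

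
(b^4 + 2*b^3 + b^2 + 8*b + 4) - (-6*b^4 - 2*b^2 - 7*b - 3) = 7*b^4 + 2*b^3 + 3*b^2 + 15*b + 7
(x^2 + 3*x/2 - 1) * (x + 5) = x^3 + 13*x^2/2 + 13*x/2 - 5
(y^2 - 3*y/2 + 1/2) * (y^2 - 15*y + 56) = y^4 - 33*y^3/2 + 79*y^2 - 183*y/2 + 28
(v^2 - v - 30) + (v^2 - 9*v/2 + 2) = 2*v^2 - 11*v/2 - 28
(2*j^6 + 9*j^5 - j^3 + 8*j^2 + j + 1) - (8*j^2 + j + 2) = 2*j^6 + 9*j^5 - j^3 - 1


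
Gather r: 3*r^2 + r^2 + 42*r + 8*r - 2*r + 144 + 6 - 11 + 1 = 4*r^2 + 48*r + 140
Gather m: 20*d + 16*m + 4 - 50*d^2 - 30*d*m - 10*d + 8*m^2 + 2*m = -50*d^2 + 10*d + 8*m^2 + m*(18 - 30*d) + 4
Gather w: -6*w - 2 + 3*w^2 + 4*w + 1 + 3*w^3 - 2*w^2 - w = 3*w^3 + w^2 - 3*w - 1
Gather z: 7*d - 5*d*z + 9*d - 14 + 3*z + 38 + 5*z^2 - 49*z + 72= 16*d + 5*z^2 + z*(-5*d - 46) + 96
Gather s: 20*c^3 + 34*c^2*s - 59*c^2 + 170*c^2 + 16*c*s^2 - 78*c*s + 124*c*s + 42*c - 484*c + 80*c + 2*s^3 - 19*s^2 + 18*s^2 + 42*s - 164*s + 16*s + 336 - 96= 20*c^3 + 111*c^2 - 362*c + 2*s^3 + s^2*(16*c - 1) + s*(34*c^2 + 46*c - 106) + 240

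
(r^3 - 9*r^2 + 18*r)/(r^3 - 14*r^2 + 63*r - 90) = r/(r - 5)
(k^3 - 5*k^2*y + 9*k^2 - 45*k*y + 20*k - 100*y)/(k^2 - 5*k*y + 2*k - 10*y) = (k^2 + 9*k + 20)/(k + 2)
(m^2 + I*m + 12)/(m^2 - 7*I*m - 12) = (m + 4*I)/(m - 4*I)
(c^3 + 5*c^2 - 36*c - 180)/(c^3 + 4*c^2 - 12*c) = (c^2 - c - 30)/(c*(c - 2))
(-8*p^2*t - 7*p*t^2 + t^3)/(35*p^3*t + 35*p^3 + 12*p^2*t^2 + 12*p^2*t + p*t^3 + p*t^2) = t*(-8*p^2 - 7*p*t + t^2)/(p*(35*p^2*t + 35*p^2 + 12*p*t^2 + 12*p*t + t^3 + t^2))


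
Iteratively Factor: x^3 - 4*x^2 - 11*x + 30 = (x - 2)*(x^2 - 2*x - 15) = (x - 2)*(x + 3)*(x - 5)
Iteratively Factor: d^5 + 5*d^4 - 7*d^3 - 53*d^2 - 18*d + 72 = (d + 2)*(d^4 + 3*d^3 - 13*d^2 - 27*d + 36) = (d + 2)*(d + 3)*(d^3 - 13*d + 12) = (d - 1)*(d + 2)*(d + 3)*(d^2 + d - 12) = (d - 1)*(d + 2)*(d + 3)*(d + 4)*(d - 3)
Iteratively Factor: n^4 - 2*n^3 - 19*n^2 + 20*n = (n + 4)*(n^3 - 6*n^2 + 5*n) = (n - 5)*(n + 4)*(n^2 - n) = n*(n - 5)*(n + 4)*(n - 1)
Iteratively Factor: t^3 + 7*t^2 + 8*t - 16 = (t - 1)*(t^2 + 8*t + 16) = (t - 1)*(t + 4)*(t + 4)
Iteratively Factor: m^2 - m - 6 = (m - 3)*(m + 2)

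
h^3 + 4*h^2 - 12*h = h*(h - 2)*(h + 6)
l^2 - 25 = (l - 5)*(l + 5)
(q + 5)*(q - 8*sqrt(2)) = q^2 - 8*sqrt(2)*q + 5*q - 40*sqrt(2)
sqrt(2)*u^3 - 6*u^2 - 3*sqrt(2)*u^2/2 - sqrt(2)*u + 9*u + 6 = (u - 2)*(u - 3*sqrt(2))*(sqrt(2)*u + sqrt(2)/2)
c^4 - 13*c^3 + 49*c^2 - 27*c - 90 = (c - 6)*(c - 5)*(c - 3)*(c + 1)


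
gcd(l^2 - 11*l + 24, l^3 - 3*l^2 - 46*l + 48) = l - 8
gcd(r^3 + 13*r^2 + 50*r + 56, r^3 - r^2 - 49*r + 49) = r + 7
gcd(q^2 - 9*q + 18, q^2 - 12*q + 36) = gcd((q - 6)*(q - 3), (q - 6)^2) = q - 6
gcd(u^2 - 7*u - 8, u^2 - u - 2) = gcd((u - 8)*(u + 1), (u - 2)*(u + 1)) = u + 1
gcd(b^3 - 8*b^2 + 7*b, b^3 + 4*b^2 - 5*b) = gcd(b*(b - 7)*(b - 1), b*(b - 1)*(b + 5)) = b^2 - b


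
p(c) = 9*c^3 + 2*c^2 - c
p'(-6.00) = 947.00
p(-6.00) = -1866.00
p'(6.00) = 995.00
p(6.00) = 2010.00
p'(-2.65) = 178.01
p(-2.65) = -150.79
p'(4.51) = 566.22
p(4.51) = 861.77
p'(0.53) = 8.70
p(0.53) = 1.37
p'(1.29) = 49.09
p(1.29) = 21.36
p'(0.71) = 15.45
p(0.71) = 3.52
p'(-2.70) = 185.03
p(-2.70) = -159.87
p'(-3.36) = 290.38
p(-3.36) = -315.46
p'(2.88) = 234.47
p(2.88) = 228.70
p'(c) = 27*c^2 + 4*c - 1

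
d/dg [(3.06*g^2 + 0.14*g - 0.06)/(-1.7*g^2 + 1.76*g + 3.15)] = (5.6236*g^2 + 19.074*g + 0.5466)/(2.89*g^4 - 5.984*g^3 - 7.6124*g^2 + 11.088*g + 9.9225)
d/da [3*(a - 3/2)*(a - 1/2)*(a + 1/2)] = 9*a^2 - 9*a - 3/4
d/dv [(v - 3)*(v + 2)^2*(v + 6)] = 4*v^3 + 21*v^2 - 4*v - 60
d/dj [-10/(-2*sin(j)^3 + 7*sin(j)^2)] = 20*(7 - 3*sin(j))*cos(j)/((2*sin(j) - 7)^2*sin(j)^3)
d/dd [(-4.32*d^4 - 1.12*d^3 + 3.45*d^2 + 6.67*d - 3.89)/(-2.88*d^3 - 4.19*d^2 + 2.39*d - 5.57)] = (12.4416*d^6 + 36.2016*d^5 - 16.3456*d^4 + 129.3152*d^3 + 21.2984*d^2 - 71.0312*d - 27.8548)/(8.2944*d^6 + 24.1344*d^5 + 3.7897*d^4 + 12.055*d^3 + 52.3887*d^2 - 26.6246*d + 31.0249)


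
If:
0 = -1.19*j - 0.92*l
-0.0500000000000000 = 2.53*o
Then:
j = -0.773109243697479*l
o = -0.02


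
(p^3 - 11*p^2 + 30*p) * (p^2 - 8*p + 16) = p^5 - 19*p^4 + 134*p^3 - 416*p^2 + 480*p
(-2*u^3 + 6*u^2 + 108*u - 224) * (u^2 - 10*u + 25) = -2*u^5 + 26*u^4 - 2*u^3 - 1154*u^2 + 4940*u - 5600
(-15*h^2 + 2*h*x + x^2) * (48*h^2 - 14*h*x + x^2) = -720*h^4 + 306*h^3*x + 5*h^2*x^2 - 12*h*x^3 + x^4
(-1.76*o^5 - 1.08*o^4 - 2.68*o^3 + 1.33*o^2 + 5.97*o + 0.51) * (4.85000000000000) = -8.536*o^5 - 5.238*o^4 - 12.998*o^3 + 6.4505*o^2 + 28.9545*o + 2.4735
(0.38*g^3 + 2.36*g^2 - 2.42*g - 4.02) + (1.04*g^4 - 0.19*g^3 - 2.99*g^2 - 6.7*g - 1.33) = 1.04*g^4 + 0.19*g^3 - 0.63*g^2 - 9.12*g - 5.35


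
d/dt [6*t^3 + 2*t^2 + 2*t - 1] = 18*t^2 + 4*t + 2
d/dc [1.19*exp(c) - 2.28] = 1.19*exp(c)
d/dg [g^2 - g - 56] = 2*g - 1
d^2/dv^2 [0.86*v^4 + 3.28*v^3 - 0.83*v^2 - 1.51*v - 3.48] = 10.32*v^2 + 19.68*v - 1.66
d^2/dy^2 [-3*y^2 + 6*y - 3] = -6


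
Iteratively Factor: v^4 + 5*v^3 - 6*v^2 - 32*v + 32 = (v + 4)*(v^3 + v^2 - 10*v + 8) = (v - 1)*(v + 4)*(v^2 + 2*v - 8) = (v - 1)*(v + 4)^2*(v - 2)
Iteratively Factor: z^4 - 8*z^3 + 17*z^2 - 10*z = (z - 1)*(z^3 - 7*z^2 + 10*z) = z*(z - 1)*(z^2 - 7*z + 10) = z*(z - 5)*(z - 1)*(z - 2)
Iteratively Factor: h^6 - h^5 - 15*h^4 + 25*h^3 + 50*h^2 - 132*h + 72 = (h - 1)*(h^5 - 15*h^3 + 10*h^2 + 60*h - 72) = (h - 2)*(h - 1)*(h^4 + 2*h^3 - 11*h^2 - 12*h + 36) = (h - 2)^2*(h - 1)*(h^3 + 4*h^2 - 3*h - 18) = (h - 2)^3*(h - 1)*(h^2 + 6*h + 9) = (h - 2)^3*(h - 1)*(h + 3)*(h + 3)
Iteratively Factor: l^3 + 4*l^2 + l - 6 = (l + 2)*(l^2 + 2*l - 3) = (l + 2)*(l + 3)*(l - 1)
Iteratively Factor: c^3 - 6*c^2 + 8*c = (c)*(c^2 - 6*c + 8) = c*(c - 2)*(c - 4)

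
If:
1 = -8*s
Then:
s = -1/8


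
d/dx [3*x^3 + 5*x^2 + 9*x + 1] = 9*x^2 + 10*x + 9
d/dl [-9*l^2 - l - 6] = -18*l - 1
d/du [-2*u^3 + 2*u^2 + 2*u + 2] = -6*u^2 + 4*u + 2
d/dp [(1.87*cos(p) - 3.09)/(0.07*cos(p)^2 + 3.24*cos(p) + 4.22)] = (0.1309*cos(p)^2 - 0.4326*cos(p) - 17.903)*sin(p)/(0.0049*cos(p)^4 + 0.4536*cos(p)^3 + 11.0884*cos(p)^2 + 27.3456*cos(p) + 17.8084)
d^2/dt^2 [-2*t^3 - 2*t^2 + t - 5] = -12*t - 4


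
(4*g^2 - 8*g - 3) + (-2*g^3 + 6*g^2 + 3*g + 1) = -2*g^3 + 10*g^2 - 5*g - 2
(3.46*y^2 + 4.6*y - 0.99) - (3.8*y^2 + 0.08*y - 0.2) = -0.34*y^2 + 4.52*y - 0.79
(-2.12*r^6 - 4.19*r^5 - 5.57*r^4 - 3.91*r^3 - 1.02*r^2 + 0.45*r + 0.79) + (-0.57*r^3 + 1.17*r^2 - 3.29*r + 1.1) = -2.12*r^6 - 4.19*r^5 - 5.57*r^4 - 4.48*r^3 + 0.15*r^2 - 2.84*r + 1.89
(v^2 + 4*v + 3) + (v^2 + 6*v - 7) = 2*v^2 + 10*v - 4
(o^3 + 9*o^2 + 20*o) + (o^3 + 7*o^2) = 2*o^3 + 16*o^2 + 20*o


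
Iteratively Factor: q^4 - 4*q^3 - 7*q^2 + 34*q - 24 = (q - 1)*(q^3 - 3*q^2 - 10*q + 24) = (q - 1)*(q + 3)*(q^2 - 6*q + 8) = (q - 4)*(q - 1)*(q + 3)*(q - 2)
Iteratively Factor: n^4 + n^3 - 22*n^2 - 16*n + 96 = (n - 4)*(n^3 + 5*n^2 - 2*n - 24) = (n - 4)*(n + 4)*(n^2 + n - 6) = (n - 4)*(n + 3)*(n + 4)*(n - 2)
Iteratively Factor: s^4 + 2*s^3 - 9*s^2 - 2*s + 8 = (s - 2)*(s^3 + 4*s^2 - s - 4) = (s - 2)*(s + 1)*(s^2 + 3*s - 4) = (s - 2)*(s - 1)*(s + 1)*(s + 4)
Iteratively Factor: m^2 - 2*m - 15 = (m + 3)*(m - 5)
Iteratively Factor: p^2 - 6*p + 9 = (p - 3)*(p - 3)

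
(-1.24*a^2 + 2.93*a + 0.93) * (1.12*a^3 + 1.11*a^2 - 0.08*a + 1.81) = -1.3888*a^5 + 1.9052*a^4 + 4.3931*a^3 - 1.4465*a^2 + 5.2289*a + 1.6833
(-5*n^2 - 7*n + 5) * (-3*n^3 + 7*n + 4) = 15*n^5 + 21*n^4 - 50*n^3 - 69*n^2 + 7*n + 20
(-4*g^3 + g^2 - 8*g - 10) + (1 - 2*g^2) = -4*g^3 - g^2 - 8*g - 9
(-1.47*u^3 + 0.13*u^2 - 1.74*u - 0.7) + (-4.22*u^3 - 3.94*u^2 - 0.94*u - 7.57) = -5.69*u^3 - 3.81*u^2 - 2.68*u - 8.27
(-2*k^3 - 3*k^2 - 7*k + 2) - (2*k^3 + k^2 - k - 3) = -4*k^3 - 4*k^2 - 6*k + 5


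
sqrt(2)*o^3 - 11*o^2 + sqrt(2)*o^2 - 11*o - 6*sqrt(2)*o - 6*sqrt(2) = (o + 1)*(o - 6*sqrt(2))*(sqrt(2)*o + 1)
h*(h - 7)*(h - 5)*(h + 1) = h^4 - 11*h^3 + 23*h^2 + 35*h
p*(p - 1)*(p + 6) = p^3 + 5*p^2 - 6*p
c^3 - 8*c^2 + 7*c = c*(c - 7)*(c - 1)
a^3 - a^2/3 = a^2*(a - 1/3)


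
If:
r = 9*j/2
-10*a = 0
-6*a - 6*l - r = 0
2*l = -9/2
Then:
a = 0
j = 3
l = -9/4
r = 27/2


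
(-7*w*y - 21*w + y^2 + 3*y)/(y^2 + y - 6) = (-7*w + y)/(y - 2)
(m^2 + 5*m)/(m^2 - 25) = m/(m - 5)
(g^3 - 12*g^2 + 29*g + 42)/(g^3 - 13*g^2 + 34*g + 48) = (g - 7)/(g - 8)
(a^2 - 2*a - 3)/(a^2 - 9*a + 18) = (a + 1)/(a - 6)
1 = 1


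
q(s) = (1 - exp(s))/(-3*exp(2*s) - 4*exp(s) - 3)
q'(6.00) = 0.00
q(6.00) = 0.00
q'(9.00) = 0.00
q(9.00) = 0.00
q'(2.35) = -0.02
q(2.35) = 0.03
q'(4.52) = -0.00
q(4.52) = 0.00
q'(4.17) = -0.00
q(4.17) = 0.00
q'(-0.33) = 0.13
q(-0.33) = -0.04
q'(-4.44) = 0.01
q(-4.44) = -0.32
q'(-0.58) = 0.14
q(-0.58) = -0.07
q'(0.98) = 0.00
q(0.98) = 0.05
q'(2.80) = -0.01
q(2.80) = 0.02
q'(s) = (1 - exp(s))*(6*exp(2*s) + 4*exp(s))/(-3*exp(2*s) - 4*exp(s) - 3)^2 - exp(s)/(-3*exp(2*s) - 4*exp(s) - 3) = (-3*exp(2*s) + 6*exp(s) + 7)*exp(s)/(9*exp(4*s) + 24*exp(3*s) + 34*exp(2*s) + 24*exp(s) + 9)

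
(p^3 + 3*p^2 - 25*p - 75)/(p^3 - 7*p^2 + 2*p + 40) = (p^2 + 8*p + 15)/(p^2 - 2*p - 8)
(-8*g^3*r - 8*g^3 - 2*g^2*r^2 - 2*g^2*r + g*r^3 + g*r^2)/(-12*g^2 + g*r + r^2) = g*(-8*g^2*r - 8*g^2 - 2*g*r^2 - 2*g*r + r^3 + r^2)/(-12*g^2 + g*r + r^2)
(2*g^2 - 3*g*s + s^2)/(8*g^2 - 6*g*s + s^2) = (-g + s)/(-4*g + s)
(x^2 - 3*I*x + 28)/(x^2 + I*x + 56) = (x + 4*I)/(x + 8*I)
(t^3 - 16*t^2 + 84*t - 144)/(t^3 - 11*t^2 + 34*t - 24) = (t - 6)/(t - 1)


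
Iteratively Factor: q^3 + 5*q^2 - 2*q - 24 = (q - 2)*(q^2 + 7*q + 12) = (q - 2)*(q + 4)*(q + 3)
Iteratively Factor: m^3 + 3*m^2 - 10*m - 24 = (m + 4)*(m^2 - m - 6) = (m - 3)*(m + 4)*(m + 2)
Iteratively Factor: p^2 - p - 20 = (p - 5)*(p + 4)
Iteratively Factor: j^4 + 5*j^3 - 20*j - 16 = (j + 1)*(j^3 + 4*j^2 - 4*j - 16) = (j + 1)*(j + 4)*(j^2 - 4) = (j + 1)*(j + 2)*(j + 4)*(j - 2)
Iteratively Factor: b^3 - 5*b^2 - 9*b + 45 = (b + 3)*(b^2 - 8*b + 15) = (b - 5)*(b + 3)*(b - 3)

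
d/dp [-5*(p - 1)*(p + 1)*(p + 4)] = -15*p^2 - 40*p + 5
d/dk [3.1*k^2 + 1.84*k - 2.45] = 6.2*k + 1.84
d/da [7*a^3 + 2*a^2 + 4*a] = 21*a^2 + 4*a + 4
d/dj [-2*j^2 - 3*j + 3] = -4*j - 3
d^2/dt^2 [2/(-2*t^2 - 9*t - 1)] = 4*(4*t^2 + 18*t - (4*t + 9)^2 + 2)/(2*t^2 + 9*t + 1)^3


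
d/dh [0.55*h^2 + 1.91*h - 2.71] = 1.1*h + 1.91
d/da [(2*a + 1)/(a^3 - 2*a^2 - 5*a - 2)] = (-4*a^3 + a^2 + 4*a + 1)/(a^6 - 4*a^5 - 6*a^4 + 16*a^3 + 33*a^2 + 20*a + 4)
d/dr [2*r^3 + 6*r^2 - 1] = 6*r*(r + 2)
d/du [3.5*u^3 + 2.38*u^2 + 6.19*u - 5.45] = 10.5*u^2 + 4.76*u + 6.19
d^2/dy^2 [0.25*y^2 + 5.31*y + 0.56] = 0.500000000000000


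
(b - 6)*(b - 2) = b^2 - 8*b + 12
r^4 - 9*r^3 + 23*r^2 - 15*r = r*(r - 5)*(r - 3)*(r - 1)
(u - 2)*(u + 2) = u^2 - 4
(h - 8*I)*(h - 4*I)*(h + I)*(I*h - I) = I*h^4 + 11*h^3 - I*h^3 - 11*h^2 - 20*I*h^2 + 32*h + 20*I*h - 32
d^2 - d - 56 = (d - 8)*(d + 7)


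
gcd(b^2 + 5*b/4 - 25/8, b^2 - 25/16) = b - 5/4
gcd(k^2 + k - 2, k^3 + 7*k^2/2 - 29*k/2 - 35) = k + 2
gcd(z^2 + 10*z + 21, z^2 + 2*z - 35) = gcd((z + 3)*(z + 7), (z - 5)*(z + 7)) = z + 7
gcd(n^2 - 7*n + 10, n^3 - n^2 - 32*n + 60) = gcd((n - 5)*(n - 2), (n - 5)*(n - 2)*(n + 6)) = n^2 - 7*n + 10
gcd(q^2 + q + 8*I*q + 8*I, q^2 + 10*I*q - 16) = q + 8*I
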